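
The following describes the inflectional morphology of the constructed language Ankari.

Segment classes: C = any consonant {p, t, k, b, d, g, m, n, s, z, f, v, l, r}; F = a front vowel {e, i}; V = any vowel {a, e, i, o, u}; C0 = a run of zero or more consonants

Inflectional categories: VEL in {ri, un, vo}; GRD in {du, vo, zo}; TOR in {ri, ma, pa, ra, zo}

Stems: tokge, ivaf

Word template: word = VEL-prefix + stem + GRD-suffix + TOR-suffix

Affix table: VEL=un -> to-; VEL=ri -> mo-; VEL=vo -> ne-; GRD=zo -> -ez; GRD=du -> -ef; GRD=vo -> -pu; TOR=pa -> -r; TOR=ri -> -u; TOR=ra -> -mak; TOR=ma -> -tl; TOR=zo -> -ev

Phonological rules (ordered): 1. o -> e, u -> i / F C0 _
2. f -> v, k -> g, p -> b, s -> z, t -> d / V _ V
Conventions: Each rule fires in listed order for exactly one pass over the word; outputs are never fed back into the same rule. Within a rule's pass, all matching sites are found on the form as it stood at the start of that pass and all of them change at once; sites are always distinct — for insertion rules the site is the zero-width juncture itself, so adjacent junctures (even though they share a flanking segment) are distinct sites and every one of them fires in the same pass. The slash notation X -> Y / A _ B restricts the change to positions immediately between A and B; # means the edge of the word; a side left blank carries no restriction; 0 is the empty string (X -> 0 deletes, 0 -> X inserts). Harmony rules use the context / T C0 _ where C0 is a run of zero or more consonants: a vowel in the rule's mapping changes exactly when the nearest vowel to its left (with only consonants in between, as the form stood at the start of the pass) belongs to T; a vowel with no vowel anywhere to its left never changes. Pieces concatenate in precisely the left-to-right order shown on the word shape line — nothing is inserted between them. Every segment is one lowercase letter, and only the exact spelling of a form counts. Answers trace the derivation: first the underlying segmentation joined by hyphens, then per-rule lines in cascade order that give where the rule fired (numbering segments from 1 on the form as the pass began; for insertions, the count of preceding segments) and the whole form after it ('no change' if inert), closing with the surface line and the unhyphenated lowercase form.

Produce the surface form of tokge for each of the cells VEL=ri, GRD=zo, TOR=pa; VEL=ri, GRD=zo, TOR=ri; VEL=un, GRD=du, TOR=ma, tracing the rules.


cell VEL=ri, GRD=zo, TOR=pa:
underlying: mo-tokge-ez-r
1. o -> e, u -> i / F C0 _: no change
2. f -> v, k -> g, p -> b, s -> z, t -> d / V _ V: fires at position(s) 3: modokgeezr
surface: modokgeezr

cell VEL=ri, GRD=zo, TOR=ri:
underlying: mo-tokge-ez-u
1. o -> e, u -> i / F C0 _: fires at position(s) 10: motokgeezi
2. f -> v, k -> g, p -> b, s -> z, t -> d / V _ V: fires at position(s) 3: modokgeezi
surface: modokgeezi

cell VEL=un, GRD=du, TOR=ma:
underlying: to-tokge-ef-tl
1. o -> e, u -> i / F C0 _: no change
2. f -> v, k -> g, p -> b, s -> z, t -> d / V _ V: fires at position(s) 3: todokgeeftl
surface: todokgeeftl


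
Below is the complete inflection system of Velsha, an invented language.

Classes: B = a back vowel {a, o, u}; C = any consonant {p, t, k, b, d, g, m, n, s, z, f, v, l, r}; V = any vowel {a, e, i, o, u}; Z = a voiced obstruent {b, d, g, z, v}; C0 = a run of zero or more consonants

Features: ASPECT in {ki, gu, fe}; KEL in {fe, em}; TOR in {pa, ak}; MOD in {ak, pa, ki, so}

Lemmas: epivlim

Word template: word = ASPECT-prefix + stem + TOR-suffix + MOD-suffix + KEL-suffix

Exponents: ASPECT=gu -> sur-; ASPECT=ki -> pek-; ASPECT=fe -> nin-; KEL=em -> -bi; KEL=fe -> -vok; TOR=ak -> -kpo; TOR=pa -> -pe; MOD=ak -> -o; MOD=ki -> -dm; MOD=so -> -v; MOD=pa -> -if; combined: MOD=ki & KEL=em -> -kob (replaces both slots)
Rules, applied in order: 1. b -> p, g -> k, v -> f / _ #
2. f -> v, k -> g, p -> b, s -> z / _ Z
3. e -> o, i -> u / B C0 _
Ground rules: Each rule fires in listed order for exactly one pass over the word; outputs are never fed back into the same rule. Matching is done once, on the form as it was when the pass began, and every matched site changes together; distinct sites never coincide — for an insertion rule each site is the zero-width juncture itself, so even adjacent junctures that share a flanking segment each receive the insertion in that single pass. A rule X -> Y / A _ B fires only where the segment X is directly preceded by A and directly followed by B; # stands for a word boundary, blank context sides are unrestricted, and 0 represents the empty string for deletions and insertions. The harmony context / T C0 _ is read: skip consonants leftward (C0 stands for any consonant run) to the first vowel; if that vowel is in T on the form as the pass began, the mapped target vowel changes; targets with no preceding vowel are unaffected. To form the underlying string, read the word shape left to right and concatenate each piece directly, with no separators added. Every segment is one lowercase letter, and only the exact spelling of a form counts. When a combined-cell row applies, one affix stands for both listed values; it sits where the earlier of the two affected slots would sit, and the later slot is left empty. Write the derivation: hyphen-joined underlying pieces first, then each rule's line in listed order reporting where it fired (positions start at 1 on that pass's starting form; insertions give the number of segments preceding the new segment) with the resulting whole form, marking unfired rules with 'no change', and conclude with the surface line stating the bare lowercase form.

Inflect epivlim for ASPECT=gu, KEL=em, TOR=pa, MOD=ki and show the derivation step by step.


underlying: sur-epivlim-pe-kob
1. b -> p, g -> k, v -> f / _ #: fires at position(s) 15: surepivlimpekop
2. f -> v, k -> g, p -> b, s -> z / _ Z: no change
3. e -> o, i -> u / B C0 _: fires at position(s) 4: suropivlimpekop
surface: suropivlimpekop


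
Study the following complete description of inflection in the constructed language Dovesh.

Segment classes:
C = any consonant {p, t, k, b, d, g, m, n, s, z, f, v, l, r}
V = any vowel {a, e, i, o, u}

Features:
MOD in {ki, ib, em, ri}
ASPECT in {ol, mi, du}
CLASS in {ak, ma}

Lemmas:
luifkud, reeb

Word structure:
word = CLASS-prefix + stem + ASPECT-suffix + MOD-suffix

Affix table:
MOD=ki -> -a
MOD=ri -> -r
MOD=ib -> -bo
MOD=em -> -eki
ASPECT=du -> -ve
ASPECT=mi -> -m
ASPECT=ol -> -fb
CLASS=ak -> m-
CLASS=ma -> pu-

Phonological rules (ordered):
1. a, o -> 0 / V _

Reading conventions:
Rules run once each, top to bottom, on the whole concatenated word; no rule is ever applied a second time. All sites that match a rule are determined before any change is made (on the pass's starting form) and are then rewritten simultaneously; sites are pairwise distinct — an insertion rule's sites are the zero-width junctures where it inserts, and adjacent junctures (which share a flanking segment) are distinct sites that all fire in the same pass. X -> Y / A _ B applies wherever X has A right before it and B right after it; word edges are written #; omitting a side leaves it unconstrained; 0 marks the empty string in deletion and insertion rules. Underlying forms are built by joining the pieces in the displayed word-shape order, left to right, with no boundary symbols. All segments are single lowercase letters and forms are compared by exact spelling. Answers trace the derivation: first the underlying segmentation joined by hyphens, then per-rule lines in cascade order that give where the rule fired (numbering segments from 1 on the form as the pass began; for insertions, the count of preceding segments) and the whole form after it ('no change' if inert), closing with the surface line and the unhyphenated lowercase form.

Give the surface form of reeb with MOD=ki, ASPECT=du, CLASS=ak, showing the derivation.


underlying: m-reeb-ve-a
1. a, o -> 0 / V _: fires at position(s) 8: mreebve
surface: mreebve


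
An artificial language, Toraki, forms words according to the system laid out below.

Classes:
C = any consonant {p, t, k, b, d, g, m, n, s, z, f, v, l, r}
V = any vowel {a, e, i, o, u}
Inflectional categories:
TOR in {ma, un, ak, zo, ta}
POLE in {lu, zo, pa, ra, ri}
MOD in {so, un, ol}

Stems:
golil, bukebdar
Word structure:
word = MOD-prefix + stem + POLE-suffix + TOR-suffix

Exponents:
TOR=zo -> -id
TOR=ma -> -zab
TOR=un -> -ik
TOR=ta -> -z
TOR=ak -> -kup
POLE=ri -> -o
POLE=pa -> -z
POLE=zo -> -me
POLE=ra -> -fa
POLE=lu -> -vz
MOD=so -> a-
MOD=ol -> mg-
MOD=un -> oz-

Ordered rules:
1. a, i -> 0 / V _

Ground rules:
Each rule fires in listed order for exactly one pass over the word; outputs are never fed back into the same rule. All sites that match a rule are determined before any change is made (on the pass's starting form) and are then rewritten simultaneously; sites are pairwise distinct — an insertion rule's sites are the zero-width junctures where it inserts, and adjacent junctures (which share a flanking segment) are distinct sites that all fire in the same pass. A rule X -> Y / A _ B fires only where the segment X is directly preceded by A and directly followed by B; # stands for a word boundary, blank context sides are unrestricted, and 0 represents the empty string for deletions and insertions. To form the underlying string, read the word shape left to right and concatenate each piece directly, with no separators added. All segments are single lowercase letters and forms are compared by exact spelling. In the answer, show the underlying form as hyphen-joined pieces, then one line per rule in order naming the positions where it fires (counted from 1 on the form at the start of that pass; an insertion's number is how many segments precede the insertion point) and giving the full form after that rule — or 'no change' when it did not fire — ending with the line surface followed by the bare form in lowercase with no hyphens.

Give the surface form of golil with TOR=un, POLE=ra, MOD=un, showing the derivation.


underlying: oz-golil-fa-ik
1. a, i -> 0 / V _: fires at position(s) 10: ozgolilfak
surface: ozgolilfak


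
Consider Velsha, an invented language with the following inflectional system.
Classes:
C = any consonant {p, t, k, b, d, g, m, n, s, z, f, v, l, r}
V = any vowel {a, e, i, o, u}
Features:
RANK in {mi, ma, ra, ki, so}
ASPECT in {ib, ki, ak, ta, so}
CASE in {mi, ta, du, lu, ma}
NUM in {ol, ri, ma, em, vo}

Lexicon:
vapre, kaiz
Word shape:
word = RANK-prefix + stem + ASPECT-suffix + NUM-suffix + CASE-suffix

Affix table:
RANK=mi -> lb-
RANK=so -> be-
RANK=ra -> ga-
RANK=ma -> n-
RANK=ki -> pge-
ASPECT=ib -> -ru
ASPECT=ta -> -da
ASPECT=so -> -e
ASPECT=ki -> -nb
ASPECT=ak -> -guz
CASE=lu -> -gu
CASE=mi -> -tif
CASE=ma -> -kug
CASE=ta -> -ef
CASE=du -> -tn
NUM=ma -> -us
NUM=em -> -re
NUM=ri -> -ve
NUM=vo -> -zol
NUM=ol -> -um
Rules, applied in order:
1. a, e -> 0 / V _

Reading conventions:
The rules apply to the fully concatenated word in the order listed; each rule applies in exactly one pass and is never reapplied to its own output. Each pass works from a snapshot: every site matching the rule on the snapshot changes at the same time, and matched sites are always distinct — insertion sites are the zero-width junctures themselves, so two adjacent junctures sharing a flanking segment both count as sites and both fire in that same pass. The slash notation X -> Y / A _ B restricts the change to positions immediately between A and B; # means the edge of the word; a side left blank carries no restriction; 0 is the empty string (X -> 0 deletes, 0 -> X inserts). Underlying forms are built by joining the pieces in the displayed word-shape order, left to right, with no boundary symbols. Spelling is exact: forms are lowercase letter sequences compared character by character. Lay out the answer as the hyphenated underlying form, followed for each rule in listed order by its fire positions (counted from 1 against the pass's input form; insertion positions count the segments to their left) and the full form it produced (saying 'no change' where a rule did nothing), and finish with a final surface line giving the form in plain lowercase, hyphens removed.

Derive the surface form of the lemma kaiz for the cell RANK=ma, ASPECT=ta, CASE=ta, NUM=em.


underlying: n-kaiz-da-re-ef
1. a, e -> 0 / V _: fires at position(s) 10: nkaizdaref
surface: nkaizdaref


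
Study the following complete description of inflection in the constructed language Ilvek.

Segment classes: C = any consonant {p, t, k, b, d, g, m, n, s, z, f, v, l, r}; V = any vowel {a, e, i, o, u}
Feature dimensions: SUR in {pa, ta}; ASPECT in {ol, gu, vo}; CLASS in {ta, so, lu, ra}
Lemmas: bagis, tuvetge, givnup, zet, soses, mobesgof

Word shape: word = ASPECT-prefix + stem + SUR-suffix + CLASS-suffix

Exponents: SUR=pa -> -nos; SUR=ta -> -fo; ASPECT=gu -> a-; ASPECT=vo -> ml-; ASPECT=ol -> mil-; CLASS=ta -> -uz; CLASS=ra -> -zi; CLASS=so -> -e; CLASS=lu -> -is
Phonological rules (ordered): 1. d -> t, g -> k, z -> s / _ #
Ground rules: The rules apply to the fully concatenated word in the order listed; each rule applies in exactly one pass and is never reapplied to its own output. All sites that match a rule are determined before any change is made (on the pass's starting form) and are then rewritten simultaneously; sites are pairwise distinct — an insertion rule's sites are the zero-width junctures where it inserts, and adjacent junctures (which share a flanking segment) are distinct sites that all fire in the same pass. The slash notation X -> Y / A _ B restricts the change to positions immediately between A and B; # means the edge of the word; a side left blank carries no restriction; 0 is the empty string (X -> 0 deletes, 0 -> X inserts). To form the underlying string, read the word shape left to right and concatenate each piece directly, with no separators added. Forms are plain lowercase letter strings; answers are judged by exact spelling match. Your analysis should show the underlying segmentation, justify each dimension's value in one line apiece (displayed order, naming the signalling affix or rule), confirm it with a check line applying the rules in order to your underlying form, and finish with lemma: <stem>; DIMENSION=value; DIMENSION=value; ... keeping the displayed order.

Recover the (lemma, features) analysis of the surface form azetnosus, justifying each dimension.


underlying: a-zet-nos-uz
SUR=pa - signalled by the affix -nos
ASPECT=gu - signalled by the affix a-
CLASS=ta - signalled by the affix -uz
check: azetnosuz -> azetnosus
lemma: zet; SUR=pa; ASPECT=gu; CLASS=ta


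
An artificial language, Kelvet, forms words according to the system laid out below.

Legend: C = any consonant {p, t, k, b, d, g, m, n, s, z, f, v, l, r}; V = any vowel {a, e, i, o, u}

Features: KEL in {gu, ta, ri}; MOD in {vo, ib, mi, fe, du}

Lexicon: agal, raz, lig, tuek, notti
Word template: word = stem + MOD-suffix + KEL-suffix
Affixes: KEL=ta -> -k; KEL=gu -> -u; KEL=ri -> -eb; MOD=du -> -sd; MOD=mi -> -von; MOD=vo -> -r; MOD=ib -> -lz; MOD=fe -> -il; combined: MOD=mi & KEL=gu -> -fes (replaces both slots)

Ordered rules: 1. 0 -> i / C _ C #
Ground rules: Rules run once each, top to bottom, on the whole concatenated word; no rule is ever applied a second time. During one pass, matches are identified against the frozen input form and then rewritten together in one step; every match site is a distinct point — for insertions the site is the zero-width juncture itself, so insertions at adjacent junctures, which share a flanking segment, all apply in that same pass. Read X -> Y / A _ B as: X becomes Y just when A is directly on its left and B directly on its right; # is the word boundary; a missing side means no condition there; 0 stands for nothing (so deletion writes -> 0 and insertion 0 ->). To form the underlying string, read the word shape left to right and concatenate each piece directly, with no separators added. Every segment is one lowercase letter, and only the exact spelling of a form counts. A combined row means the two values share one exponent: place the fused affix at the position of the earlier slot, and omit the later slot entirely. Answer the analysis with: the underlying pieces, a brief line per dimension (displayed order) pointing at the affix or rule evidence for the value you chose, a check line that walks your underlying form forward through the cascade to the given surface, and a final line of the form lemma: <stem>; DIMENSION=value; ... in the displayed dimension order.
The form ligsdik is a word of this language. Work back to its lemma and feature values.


underlying: lig-sd-k
KEL=ta - signalled by the affix -k
MOD=du - signalled by the affix -sd
check: ligsdk -> ligsdik
lemma: lig; KEL=ta; MOD=du


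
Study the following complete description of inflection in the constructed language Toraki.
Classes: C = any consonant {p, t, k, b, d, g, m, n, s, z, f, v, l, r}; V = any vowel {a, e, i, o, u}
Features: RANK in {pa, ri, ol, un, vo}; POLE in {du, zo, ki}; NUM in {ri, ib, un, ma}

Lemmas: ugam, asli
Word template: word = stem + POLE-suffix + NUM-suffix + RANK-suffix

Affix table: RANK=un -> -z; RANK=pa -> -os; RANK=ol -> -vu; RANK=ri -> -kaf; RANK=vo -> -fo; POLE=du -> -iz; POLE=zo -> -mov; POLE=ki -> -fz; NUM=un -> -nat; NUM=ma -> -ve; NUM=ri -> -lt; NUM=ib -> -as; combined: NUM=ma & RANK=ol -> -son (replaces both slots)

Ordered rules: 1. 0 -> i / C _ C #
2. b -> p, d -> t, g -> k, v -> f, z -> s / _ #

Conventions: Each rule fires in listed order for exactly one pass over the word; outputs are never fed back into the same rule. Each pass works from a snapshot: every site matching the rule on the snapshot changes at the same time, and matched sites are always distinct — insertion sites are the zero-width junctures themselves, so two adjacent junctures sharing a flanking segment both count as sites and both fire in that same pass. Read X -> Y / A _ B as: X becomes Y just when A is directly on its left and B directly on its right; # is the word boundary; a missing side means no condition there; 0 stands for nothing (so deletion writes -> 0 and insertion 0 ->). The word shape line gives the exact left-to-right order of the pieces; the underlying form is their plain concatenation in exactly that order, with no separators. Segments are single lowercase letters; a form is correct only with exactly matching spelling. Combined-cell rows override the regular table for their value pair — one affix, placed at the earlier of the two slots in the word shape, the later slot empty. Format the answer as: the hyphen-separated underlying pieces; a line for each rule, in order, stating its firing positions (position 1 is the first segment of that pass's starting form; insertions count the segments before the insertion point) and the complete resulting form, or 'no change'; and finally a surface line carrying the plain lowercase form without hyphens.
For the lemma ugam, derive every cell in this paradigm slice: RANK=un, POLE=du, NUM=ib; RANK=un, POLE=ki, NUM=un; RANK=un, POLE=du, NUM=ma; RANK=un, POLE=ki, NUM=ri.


cell RANK=un, POLE=du, NUM=ib:
underlying: ugam-iz-as-z
1. 0 -> i / C _ C #: inserts after position(s) 8: ugamizasiz
2. b -> p, d -> t, g -> k, v -> f, z -> s / _ #: fires at position(s) 10: ugamizasis
surface: ugamizasis

cell RANK=un, POLE=ki, NUM=un:
underlying: ugam-fz-nat-z
1. 0 -> i / C _ C #: inserts after position(s) 9: ugamfznatiz
2. b -> p, d -> t, g -> k, v -> f, z -> s / _ #: fires at position(s) 11: ugamfznatis
surface: ugamfznatis

cell RANK=un, POLE=du, NUM=ma:
underlying: ugam-iz-ve-z
1. 0 -> i / C _ C #: no change
2. b -> p, d -> t, g -> k, v -> f, z -> s / _ #: fires at position(s) 9: ugamizves
surface: ugamizves

cell RANK=un, POLE=ki, NUM=ri:
underlying: ugam-fz-lt-z
1. 0 -> i / C _ C #: inserts after position(s) 8: ugamfzltiz
2. b -> p, d -> t, g -> k, v -> f, z -> s / _ #: fires at position(s) 10: ugamfzltis
surface: ugamfzltis


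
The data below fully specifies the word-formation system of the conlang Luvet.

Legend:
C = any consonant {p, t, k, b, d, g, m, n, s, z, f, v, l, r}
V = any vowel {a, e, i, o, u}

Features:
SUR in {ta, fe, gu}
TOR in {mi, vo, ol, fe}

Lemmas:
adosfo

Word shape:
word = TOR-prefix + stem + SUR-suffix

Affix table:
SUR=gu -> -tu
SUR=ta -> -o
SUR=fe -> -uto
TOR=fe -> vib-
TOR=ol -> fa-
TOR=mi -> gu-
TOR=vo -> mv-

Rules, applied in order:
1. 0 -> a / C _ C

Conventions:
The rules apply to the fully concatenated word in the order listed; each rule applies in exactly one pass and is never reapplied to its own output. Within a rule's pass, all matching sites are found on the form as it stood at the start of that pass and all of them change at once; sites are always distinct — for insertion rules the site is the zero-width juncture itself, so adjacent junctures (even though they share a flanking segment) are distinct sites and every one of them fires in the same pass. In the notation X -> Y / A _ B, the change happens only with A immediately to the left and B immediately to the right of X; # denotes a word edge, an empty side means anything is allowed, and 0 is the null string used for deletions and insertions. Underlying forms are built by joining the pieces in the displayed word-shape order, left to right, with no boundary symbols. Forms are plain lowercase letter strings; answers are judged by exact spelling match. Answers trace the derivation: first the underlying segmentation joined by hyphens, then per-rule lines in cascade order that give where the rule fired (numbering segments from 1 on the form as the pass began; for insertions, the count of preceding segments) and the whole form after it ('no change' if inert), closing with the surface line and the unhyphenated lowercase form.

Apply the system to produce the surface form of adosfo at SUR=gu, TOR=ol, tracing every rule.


underlying: fa-adosfo-tu
1. 0 -> a / C _ C: inserts after position(s) 6: faadosafotu
surface: faadosafotu


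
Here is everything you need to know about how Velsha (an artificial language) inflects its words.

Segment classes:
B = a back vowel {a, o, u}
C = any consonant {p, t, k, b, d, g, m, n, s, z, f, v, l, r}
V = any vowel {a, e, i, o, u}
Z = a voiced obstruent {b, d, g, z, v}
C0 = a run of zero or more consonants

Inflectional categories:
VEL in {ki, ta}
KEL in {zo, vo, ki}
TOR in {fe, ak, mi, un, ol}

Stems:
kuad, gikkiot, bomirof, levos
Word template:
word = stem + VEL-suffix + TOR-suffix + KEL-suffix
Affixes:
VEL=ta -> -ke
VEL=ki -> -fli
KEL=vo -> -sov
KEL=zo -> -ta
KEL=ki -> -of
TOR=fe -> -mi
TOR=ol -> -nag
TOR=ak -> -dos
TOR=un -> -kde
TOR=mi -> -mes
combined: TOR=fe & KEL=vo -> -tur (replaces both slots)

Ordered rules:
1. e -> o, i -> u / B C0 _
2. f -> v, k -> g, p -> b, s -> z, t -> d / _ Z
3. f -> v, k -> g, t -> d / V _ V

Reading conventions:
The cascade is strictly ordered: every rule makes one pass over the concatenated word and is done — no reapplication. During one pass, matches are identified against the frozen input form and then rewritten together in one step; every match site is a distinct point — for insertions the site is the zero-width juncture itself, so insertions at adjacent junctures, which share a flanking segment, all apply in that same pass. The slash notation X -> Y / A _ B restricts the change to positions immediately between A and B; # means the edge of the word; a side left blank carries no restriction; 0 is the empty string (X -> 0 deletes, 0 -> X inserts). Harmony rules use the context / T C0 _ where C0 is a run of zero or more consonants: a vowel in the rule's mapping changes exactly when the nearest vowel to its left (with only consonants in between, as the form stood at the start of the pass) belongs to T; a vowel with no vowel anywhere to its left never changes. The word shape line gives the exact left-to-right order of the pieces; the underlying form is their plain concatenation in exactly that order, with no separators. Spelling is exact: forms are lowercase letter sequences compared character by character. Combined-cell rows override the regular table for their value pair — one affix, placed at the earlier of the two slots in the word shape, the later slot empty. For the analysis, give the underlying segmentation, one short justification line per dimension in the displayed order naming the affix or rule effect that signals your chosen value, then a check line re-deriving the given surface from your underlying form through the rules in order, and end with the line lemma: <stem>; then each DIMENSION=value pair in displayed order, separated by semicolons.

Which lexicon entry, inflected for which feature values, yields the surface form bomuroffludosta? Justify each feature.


underlying: bomirof-fli-dos-ta
VEL=ki - signalled by the affix -fli
KEL=zo - signalled by the affix -ta
TOR=ak - signalled by the affix -dos
check: bomirofflidosta -> bomuroffludosta -> bomuroffludosta -> bomuroffludosta
lemma: bomirof; VEL=ki; KEL=zo; TOR=ak


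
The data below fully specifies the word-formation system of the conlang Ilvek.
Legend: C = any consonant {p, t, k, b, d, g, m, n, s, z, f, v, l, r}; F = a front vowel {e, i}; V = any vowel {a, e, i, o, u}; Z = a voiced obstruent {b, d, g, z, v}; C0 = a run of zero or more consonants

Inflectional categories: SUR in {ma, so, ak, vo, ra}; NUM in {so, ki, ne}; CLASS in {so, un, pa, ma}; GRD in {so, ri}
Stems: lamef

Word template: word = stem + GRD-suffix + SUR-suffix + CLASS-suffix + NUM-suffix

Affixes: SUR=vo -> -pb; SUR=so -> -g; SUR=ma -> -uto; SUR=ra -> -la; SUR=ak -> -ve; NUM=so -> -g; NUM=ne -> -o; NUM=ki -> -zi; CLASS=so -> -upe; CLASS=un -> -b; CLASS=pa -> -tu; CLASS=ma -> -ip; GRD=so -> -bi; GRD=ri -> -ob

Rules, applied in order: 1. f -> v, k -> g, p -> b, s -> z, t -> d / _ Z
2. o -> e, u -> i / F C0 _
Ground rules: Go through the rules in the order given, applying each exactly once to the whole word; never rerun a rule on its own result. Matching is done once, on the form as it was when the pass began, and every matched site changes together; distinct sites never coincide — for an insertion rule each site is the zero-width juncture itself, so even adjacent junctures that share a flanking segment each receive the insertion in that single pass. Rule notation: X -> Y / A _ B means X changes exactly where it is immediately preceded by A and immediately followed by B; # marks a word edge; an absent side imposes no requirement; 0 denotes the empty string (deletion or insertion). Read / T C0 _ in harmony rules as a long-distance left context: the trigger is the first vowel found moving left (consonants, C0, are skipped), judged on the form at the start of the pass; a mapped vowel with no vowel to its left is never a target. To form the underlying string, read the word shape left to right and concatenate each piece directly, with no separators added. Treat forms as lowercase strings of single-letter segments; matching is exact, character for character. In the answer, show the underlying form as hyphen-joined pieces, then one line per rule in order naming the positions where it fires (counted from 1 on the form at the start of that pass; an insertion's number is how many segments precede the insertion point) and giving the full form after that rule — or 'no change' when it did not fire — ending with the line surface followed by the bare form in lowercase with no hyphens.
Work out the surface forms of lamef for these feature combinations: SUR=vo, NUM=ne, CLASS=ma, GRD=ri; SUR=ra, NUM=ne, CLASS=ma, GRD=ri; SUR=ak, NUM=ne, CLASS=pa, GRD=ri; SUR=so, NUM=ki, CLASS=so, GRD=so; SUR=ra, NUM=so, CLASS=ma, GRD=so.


cell SUR=vo, NUM=ne, CLASS=ma, GRD=ri:
underlying: lamef-ob-pb-ip-o
1. f -> v, k -> g, p -> b, s -> z, t -> d / _ Z: fires at position(s) 8: lamefobbbipo
2. o -> e, u -> i / F C0 _: fires at position(s) 6, 12: lamefebbbipe
surface: lamefebbbipe

cell SUR=ra, NUM=ne, CLASS=ma, GRD=ri:
underlying: lamef-ob-la-ip-o
1. f -> v, k -> g, p -> b, s -> z, t -> d / _ Z: no change
2. o -> e, u -> i / F C0 _: fires at position(s) 6, 12: lamefeblaipe
surface: lamefeblaipe

cell SUR=ak, NUM=ne, CLASS=pa, GRD=ri:
underlying: lamef-ob-ve-tu-o
1. f -> v, k -> g, p -> b, s -> z, t -> d / _ Z: no change
2. o -> e, u -> i / F C0 _: fires at position(s) 6, 11: lamefebvetio
surface: lamefebvetio

cell SUR=so, NUM=ki, CLASS=so, GRD=so:
underlying: lamef-bi-g-upe-zi
1. f -> v, k -> g, p -> b, s -> z, t -> d / _ Z: fires at position(s) 5: lamevbigupezi
2. o -> e, u -> i / F C0 _: fires at position(s) 9: lamevbigipezi
surface: lamevbigipezi

cell SUR=ra, NUM=so, CLASS=ma, GRD=so:
underlying: lamef-bi-la-ip-g
1. f -> v, k -> g, p -> b, s -> z, t -> d / _ Z: fires at position(s) 5, 11: lamevbilaibg
2. o -> e, u -> i / F C0 _: no change
surface: lamevbilaibg


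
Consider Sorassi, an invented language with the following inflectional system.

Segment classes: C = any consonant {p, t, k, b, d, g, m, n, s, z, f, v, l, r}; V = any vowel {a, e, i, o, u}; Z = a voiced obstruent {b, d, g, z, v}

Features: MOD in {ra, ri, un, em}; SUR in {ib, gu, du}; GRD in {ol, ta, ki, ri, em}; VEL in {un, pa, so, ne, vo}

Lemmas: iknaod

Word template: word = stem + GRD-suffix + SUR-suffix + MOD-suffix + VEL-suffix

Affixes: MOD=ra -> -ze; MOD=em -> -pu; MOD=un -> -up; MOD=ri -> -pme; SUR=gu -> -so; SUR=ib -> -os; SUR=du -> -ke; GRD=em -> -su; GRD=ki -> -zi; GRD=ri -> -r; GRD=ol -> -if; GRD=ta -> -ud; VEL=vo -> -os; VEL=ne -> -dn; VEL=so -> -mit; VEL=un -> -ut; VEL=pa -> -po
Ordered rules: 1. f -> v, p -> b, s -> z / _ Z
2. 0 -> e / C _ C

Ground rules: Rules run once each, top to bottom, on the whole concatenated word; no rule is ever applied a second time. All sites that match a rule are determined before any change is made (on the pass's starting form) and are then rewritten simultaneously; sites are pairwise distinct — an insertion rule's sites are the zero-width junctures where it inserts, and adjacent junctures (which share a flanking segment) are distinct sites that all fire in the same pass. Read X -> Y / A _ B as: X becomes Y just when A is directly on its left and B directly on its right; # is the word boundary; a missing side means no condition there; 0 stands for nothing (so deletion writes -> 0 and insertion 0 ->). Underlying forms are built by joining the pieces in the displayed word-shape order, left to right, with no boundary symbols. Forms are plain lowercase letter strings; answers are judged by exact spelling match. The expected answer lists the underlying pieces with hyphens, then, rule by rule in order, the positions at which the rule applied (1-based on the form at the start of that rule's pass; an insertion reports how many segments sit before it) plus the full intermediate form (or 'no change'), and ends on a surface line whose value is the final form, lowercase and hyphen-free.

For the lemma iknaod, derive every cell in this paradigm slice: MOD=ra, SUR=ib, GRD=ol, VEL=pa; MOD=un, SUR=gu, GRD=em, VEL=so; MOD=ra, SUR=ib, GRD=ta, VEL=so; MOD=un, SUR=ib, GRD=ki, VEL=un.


cell MOD=ra, SUR=ib, GRD=ol, VEL=pa:
underlying: iknaod-if-os-ze-po
1. f -> v, p -> b, s -> z / _ Z: fires at position(s) 10: iknaodifozzepo
2. 0 -> e / C _ C: inserts after position(s) 2, 10: ikenaodifozezepo
surface: ikenaodifozezepo

cell MOD=un, SUR=gu, GRD=em, VEL=so:
underlying: iknaod-su-so-up-mit
1. f -> v, p -> b, s -> z / _ Z: no change
2. 0 -> e / C _ C: inserts after position(s) 2, 6, 12: ikenaodesusoupemit
surface: ikenaodesusoupemit

cell MOD=ra, SUR=ib, GRD=ta, VEL=so:
underlying: iknaod-ud-os-ze-mit
1. f -> v, p -> b, s -> z / _ Z: fires at position(s) 10: iknaodudozzemit
2. 0 -> e / C _ C: inserts after position(s) 2, 10: ikenaodudozezemit
surface: ikenaodudozezemit

cell MOD=un, SUR=ib, GRD=ki, VEL=un:
underlying: iknaod-zi-os-up-ut
1. f -> v, p -> b, s -> z / _ Z: no change
2. 0 -> e / C _ C: inserts after position(s) 2, 6: ikenaodeziosuput
surface: ikenaodeziosuput


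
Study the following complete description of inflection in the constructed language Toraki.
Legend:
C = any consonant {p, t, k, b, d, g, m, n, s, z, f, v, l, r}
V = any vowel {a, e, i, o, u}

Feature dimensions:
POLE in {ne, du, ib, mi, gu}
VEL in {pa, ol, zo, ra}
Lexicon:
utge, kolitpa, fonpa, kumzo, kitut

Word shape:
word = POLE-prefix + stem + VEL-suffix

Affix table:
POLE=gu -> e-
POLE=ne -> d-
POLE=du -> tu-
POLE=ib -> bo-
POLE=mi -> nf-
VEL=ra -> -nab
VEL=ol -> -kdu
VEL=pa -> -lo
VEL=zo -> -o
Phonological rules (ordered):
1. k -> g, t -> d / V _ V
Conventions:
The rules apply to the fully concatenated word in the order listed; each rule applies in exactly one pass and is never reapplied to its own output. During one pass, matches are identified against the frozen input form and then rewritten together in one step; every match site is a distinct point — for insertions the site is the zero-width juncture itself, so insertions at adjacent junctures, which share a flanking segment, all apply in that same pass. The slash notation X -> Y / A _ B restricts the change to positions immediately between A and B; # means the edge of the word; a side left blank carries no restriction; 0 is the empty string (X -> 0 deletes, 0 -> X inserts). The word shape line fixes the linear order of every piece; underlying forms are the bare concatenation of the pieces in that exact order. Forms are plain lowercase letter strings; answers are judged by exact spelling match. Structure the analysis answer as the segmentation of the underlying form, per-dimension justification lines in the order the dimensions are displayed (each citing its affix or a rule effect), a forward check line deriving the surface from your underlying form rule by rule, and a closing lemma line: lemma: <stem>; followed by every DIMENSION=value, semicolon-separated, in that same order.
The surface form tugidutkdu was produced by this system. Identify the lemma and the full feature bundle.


underlying: tu-kitut-kdu
POLE=du - signalled by the affix tu-
VEL=ol - signalled by the affix -kdu
check: tukitutkdu -> tugidutkdu
lemma: kitut; POLE=du; VEL=ol


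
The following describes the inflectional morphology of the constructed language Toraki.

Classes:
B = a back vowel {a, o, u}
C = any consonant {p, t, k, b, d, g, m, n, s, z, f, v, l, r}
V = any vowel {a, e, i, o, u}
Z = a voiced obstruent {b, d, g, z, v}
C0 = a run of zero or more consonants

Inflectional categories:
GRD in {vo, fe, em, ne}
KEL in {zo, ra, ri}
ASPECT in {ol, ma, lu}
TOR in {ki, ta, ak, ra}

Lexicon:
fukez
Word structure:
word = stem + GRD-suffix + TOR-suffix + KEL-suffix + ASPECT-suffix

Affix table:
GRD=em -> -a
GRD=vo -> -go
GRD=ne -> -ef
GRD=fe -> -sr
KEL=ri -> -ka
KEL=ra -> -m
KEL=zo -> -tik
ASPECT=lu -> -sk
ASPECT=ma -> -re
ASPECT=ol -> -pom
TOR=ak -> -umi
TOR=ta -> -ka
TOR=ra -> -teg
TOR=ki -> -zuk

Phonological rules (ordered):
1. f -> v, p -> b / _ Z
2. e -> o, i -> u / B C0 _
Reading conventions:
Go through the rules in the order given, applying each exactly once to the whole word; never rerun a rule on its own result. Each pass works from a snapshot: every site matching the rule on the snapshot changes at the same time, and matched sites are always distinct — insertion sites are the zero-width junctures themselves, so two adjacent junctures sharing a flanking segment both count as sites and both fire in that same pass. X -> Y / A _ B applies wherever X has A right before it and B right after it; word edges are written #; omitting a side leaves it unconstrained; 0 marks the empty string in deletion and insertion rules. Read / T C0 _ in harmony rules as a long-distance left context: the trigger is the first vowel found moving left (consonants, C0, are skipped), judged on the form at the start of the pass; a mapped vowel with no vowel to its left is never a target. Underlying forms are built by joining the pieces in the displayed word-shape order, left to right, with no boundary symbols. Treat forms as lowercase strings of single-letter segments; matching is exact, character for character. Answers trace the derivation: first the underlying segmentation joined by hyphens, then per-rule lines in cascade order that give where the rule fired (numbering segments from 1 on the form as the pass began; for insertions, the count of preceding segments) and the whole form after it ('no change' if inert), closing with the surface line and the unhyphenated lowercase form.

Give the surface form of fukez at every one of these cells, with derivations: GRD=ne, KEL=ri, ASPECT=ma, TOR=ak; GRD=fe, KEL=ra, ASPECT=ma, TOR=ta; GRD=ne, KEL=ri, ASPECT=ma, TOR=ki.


cell GRD=ne, KEL=ri, ASPECT=ma, TOR=ak:
underlying: fukez-ef-umi-ka-re
1. f -> v, p -> b / _ Z: no change
2. e -> o, i -> u / B C0 _: fires at position(s) 4, 10, 14: fukozefumukaro
surface: fukozefumukaro

cell GRD=fe, KEL=ra, ASPECT=ma, TOR=ta:
underlying: fukez-sr-ka-m-re
1. f -> v, p -> b / _ Z: no change
2. e -> o, i -> u / B C0 _: fires at position(s) 4, 12: fukozsrkamro
surface: fukozsrkamro

cell GRD=ne, KEL=ri, ASPECT=ma, TOR=ki:
underlying: fukez-ef-zuk-ka-re
1. f -> v, p -> b / _ Z: fires at position(s) 7: fukezevzukkare
2. e -> o, i -> u / B C0 _: fires at position(s) 4, 14: fukozevzukkaro
surface: fukozevzukkaro


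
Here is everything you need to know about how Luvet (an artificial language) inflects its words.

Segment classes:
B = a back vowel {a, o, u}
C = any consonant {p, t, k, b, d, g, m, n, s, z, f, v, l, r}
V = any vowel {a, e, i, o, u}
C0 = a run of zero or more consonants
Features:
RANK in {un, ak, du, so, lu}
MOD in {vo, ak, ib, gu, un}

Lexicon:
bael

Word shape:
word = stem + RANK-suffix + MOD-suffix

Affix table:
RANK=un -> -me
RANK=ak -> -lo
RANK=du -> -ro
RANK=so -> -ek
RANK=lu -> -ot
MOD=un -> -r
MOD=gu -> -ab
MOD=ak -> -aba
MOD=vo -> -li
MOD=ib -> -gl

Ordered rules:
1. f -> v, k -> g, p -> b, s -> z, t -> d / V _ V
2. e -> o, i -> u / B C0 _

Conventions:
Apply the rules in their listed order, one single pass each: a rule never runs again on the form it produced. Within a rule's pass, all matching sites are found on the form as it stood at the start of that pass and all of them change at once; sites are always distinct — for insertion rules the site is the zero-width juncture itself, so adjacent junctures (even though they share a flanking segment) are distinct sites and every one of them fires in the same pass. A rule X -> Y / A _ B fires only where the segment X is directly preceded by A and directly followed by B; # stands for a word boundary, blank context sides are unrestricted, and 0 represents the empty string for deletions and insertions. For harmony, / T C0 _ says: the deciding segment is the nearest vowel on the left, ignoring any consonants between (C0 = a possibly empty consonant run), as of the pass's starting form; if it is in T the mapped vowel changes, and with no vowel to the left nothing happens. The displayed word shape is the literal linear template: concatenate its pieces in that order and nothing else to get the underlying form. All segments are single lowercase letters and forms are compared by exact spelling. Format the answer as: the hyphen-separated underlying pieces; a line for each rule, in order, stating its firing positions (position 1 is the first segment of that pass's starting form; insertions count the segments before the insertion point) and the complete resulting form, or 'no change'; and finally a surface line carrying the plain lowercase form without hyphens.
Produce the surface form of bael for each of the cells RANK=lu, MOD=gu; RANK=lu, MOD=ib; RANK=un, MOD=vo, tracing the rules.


cell RANK=lu, MOD=gu:
underlying: bael-ot-ab
1. f -> v, k -> g, p -> b, s -> z, t -> d / V _ V: fires at position(s) 6: baelodab
2. e -> o, i -> u / B C0 _: fires at position(s) 3: baolodab
surface: baolodab

cell RANK=lu, MOD=ib:
underlying: bael-ot-gl
1. f -> v, k -> g, p -> b, s -> z, t -> d / V _ V: no change
2. e -> o, i -> u / B C0 _: fires at position(s) 3: baolotgl
surface: baolotgl

cell RANK=un, MOD=vo:
underlying: bael-me-li
1. f -> v, k -> g, p -> b, s -> z, t -> d / V _ V: no change
2. e -> o, i -> u / B C0 _: fires at position(s) 3: baolmeli
surface: baolmeli


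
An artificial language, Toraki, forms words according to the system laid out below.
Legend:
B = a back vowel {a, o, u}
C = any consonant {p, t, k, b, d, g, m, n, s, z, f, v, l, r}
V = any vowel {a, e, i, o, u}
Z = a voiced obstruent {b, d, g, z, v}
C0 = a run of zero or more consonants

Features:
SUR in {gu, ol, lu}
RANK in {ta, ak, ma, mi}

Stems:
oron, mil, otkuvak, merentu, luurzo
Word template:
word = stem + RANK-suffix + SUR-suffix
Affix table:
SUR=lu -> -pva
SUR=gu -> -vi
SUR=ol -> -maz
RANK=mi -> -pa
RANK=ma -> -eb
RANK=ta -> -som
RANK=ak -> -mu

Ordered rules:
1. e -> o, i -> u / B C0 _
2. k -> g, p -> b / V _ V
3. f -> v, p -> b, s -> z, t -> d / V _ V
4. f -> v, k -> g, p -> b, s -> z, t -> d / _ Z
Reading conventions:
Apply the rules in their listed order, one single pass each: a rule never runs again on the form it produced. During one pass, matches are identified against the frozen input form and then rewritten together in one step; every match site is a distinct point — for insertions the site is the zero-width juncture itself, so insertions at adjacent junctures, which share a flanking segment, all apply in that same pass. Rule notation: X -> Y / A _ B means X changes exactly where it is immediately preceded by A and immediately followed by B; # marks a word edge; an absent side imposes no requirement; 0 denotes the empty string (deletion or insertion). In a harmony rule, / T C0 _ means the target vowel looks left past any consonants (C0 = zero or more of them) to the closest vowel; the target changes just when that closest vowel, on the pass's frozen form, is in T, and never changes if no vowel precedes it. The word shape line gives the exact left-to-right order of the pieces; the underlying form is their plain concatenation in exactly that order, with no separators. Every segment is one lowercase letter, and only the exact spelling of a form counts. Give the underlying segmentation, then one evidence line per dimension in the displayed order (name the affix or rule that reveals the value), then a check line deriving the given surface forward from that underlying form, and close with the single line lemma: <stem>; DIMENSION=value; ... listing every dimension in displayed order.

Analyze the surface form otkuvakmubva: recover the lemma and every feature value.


underlying: otkuvak-mu-pva
SUR=lu - signalled by the affix -pva
RANK=ak - signalled by the affix -mu
check: otkuvakmupva -> otkuvakmupva -> otkuvakmupva -> otkuvakmupva -> otkuvakmubva
lemma: otkuvak; SUR=lu; RANK=ak
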